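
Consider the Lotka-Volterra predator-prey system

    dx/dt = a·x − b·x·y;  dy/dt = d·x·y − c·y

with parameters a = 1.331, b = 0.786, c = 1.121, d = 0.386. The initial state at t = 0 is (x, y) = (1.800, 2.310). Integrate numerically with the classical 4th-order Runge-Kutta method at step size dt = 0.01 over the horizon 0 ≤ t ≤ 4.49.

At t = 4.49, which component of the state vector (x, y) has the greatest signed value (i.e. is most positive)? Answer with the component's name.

largest component: x

t=0.000: state=(1.800, 2.310)
step 1 (dt=0.01): k1=(-0.872, -0.985), k2=(-0.863, -0.986), k3=(-0.863, -0.986), k4=(-0.854, -0.988); state += dt/6·(k1+2k2+2k3+k4)
t=0.010: state=(1.791, 2.300)
t=0.020: state=(1.783, 2.290)
t=0.030: state=(1.775, 2.280)
continuing one RK4 step at a time; state shown every 20 steps (Δt=0.2):
t=0.200: state=(1.660, 2.109)
t=0.400: state=(1.579, 1.909)
t=0.600: state=(1.550, 1.721)
t=0.800: state=(1.564, 1.551)
t=1.000: state=(1.619, 1.401)
t=1.200: state=(1.713, 1.273)
t=1.400: state=(1.846, 1.167)
t=1.600: state=(2.019, 1.082)
t=1.800: state=(2.235, 1.019)
t=2.000: state=(2.493, 0.977)
t=2.200: state=(2.796, 0.957)
t=2.400: state=(3.139, 0.962)
t=2.600: state=(3.514, 0.993)
t=2.800: state=(3.905, 1.057)
t=3.000: state=(4.284, 1.159)
t=3.200: state=(4.608, 1.306)
t=3.400: state=(4.825, 1.504)
t=3.600: state=(4.879, 1.750)
t=3.800: state=(4.732, 2.029)
t=4.000: state=(4.390, 2.309)
t=4.200: state=(3.909, 2.543)
t=4.400: state=(3.376, 2.692)
t=4.490: state=(3.141, 2.726)
compare at T: x=3.141, y=2.726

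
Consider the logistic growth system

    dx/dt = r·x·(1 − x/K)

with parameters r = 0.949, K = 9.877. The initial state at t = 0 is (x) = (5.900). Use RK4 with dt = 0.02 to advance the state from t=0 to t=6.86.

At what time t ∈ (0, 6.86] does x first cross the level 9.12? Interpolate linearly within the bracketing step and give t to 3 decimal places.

t=0.000: state=(5.900)
step 1 (dt=0.02): k1=(2.254), k2=(2.250), k3=(2.250), k4=(2.246); state += dt/6·(k1+2k2+2k3+k4)
t=0.020: state=(5.945)
t=0.040: state=(5.990)
t=0.060: state=(6.034)
continuing one RK4 step at a time; state shown every 25 steps (Δt=0.5):
t=0.500: state=(6.959)
t=1.000: state=(7.833)
t=1.500: state=(8.497)
t=2.000: state=(8.971)
t=2.200: state=(9.115)
next step: t=2.220: state=(9.129) — x has crossed 9.12
linear interpolation between t=2.200 (9.11535) and t=2.220 (9.12858) → t≈2.207

t = 2.207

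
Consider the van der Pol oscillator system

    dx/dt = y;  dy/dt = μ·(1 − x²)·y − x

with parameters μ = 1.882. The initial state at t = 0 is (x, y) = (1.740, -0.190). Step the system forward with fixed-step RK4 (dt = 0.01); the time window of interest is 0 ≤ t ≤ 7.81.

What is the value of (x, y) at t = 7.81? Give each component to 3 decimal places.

(x, y) = (1.663, -0.445)

t=0.000: state=(1.740, -0.190)
step 1 (dt=0.01): k1=(-0.190, -1.015), k2=(-0.195, -0.996), k3=(-0.195, -0.996), k4=(-0.200, -0.978); state += dt/6·(k1+2k2+2k3+k4)
t=0.010: state=(1.738, -0.200)
t=0.020: state=(1.736, -0.210)
t=0.030: state=(1.734, -0.219)
continuing one RK4 step at a time; state shown every 50 steps (Δt=0.5):
t=0.500: state=(1.566, -0.454)
t=1.000: state=(1.296, -0.638)
t=1.500: state=(0.895, -1.032)
t=2.000: state=(0.124, -2.316)
t=2.500: state=(-1.480, -2.982)
t=3.000: state=(-2.017, 0.062)
t=3.500: state=(-1.887, 0.353)
t=4.000: state=(-1.690, 0.434)
t=4.500: state=(-1.447, 0.550)
t=5.000: state=(-1.120, 0.793)
t=5.500: state=(-0.584, 1.485)
t=6.000: state=(0.615, 3.508)
t=6.500: state=(1.948, 0.817)
t=7.000: state=(1.968, -0.286)
t=7.500: state=(1.793, -0.394)
t=7.810: state=(1.663, -0.445)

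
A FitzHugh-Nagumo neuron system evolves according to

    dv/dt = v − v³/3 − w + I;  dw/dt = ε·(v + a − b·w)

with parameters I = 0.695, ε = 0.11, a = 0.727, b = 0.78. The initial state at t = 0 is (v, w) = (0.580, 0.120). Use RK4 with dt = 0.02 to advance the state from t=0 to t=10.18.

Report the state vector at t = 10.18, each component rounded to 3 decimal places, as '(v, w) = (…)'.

(v, w) = (0.741, 1.596)

t=0.000: state=(0.580, 0.120)
step 1 (dt=0.02): k1=(1.090, 0.133), k2=(1.096, 0.135), k3=(1.096, 0.135), k4=(1.102, 0.136); state += dt/6·(k1+2k2+2k3+k4)
t=0.020: state=(0.602, 0.123)
t=0.040: state=(0.624, 0.125)
t=0.060: state=(0.646, 0.128)
continuing one RK4 step at a time; state shown every 25 steps (Δt=0.5):
t=0.500: state=(1.161, 0.201)
t=1.000: state=(1.609, 0.308)
t=1.500: state=(1.786, 0.426)
t=2.000: state=(1.812, 0.545)
t=2.500: state=(1.785, 0.658)
t=3.000: state=(1.743, 0.764)
t=3.500: state=(1.695, 0.864)
t=4.000: state=(1.645, 0.957)
t=4.500: state=(1.594, 1.043)
t=5.000: state=(1.541, 1.123)
t=5.500: state=(1.487, 1.196)
t=6.000: state=(1.431, 1.264)
t=6.500: state=(1.372, 1.325)
t=7.000: state=(1.311, 1.381)
t=7.500: state=(1.246, 1.431)
t=8.000: state=(1.176, 1.475)
t=8.500: state=(1.099, 1.514)
t=9.000: state=(1.013, 1.546)
t=9.500: state=(0.913, 1.572)
t=10.000: state=(0.792, 1.591)
t=10.180: state=(0.741, 1.596)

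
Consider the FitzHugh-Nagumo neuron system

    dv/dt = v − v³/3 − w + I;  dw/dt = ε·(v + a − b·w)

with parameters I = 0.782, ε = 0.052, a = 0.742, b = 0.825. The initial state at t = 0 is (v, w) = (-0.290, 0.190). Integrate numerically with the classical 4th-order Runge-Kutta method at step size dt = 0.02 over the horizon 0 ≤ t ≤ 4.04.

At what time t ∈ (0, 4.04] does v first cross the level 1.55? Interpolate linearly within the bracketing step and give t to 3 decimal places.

t = 2.290

t=0.000: state=(-0.290, 0.190)
step 1 (dt=0.02): k1=(0.310, 0.015), k2=(0.313, 0.016), k3=(0.313, 0.016), k4=(0.316, 0.016); state += dt/6·(k1+2k2+2k3+k4)
t=0.020: state=(-0.284, 0.190)
t=0.040: state=(-0.277, 0.191)
t=0.060: state=(-0.271, 0.191)
continuing one RK4 step at a time; state shown every 10 steps (Δt=0.2):
t=0.200: state=(-0.222, 0.193)
t=0.400: state=(-0.141, 0.198)
t=0.600: state=(-0.043, 0.203)
t=0.800: state=(0.075, 0.209)
t=1.000: state=(0.217, 0.216)
t=1.200: state=(0.388, 0.225)
t=1.400: state=(0.587, 0.236)
t=1.600: state=(0.811, 0.249)
t=1.800: state=(1.048, 0.264)
t=2.000: state=(1.277, 0.281)
t=2.200: state=(1.475, 0.301)
t=2.280: state=(1.542, 0.309)
next step: t=2.300: state=(1.558, 0.311) — v has crossed 1.55
linear interpolation between t=2.280 (1.54206) and t=2.300 (1.55767) → t≈2.290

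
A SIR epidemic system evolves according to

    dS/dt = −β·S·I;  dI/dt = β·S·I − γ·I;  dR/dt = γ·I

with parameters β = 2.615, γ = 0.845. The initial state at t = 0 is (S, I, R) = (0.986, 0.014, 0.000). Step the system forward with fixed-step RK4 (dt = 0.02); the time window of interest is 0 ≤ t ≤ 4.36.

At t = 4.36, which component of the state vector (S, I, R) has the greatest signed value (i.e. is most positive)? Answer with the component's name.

largest component: R

t=0.000: state=(0.986, 0.014, 0.000)
step 1 (dt=0.02): k1=(-0.036, 0.024, 0.012), k2=(-0.037, 0.025, 0.012), k3=(-0.037, 0.025, 0.012), k4=(-0.037, 0.025, 0.012); state += dt/6·(k1+2k2+2k3+k4)
t=0.020: state=(0.985, 0.014, 0.000)
t=0.040: state=(0.985, 0.015, 0.000)
t=0.060: state=(0.984, 0.016, 0.001)
continuing one RK4 step at a time; state shown every 10 steps (Δt=0.2):
t=0.200: state=(0.977, 0.020, 0.003)
t=0.400: state=(0.965, 0.028, 0.007)
t=0.600: state=(0.949, 0.039, 0.012)
t=0.800: state=(0.927, 0.053, 0.020)
t=1.000: state=(0.897, 0.073, 0.031)
t=1.200: state=(0.858, 0.097, 0.045)
t=1.400: state=(0.809, 0.127, 0.064)
t=1.600: state=(0.751, 0.161, 0.088)
t=1.800: state=(0.684, 0.198, 0.118)
t=2.000: state=(0.610, 0.235, 0.155)
t=2.200: state=(0.535, 0.267, 0.197)
t=2.400: state=(0.462, 0.293, 0.245)
t=2.600: state=(0.395, 0.309, 0.296)
t=2.800: state=(0.335, 0.316, 0.349)
t=3.000: state=(0.284, 0.314, 0.402)
t=3.200: state=(0.242, 0.304, 0.455)
t=3.400: state=(0.207, 0.288, 0.505)
t=3.600: state=(0.179, 0.269, 0.552)
t=3.800: state=(0.156, 0.248, 0.596)
t=4.000: state=(0.138, 0.226, 0.636)
t=4.200: state=(0.123, 0.205, 0.672)
t=4.360: state=(0.113, 0.188, 0.699)
compare at T: S=0.113, I=0.188, R=0.699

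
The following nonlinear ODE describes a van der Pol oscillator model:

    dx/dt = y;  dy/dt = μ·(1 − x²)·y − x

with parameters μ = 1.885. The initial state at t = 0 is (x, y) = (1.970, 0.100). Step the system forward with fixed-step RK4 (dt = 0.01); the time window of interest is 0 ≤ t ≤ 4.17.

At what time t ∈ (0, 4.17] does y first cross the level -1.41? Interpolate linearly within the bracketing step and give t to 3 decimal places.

t = 2.423

t=0.000: state=(1.970, 0.100)
step 1 (dt=0.01): k1=(0.100, -2.513), k2=(0.087, -2.446), k3=(0.088, -2.447), k4=(0.076, -2.382); state += dt/6·(k1+2k2+2k3+k4)
t=0.010: state=(1.971, 0.076)
t=0.020: state=(1.972, 0.052)
t=0.030: state=(1.972, 0.030)
continuing one RK4 step at a time; state shown every 20 steps (Δt=0.2):
t=0.200: state=(1.954, -0.207)
t=0.400: state=(1.900, -0.316)
t=0.600: state=(1.831, -0.368)
t=0.800: state=(1.754, -0.404)
t=1.000: state=(1.669, -0.440)
t=1.200: state=(1.578, -0.481)
t=1.400: state=(1.476, -0.532)
t=1.600: state=(1.363, -0.600)
t=1.800: state=(1.235, -0.693)
t=2.000: state=(1.084, -0.827)
t=2.200: state=(0.899, -1.031)
t=2.400: state=(0.663, -1.360)
t=2.420: state=(0.635, -1.403)
next step: t=2.430: state=(0.621, -1.425) — y has crossed -1.41
linear interpolation between t=2.420 (-1.40278) and t=2.430 (-1.42519) → t≈2.423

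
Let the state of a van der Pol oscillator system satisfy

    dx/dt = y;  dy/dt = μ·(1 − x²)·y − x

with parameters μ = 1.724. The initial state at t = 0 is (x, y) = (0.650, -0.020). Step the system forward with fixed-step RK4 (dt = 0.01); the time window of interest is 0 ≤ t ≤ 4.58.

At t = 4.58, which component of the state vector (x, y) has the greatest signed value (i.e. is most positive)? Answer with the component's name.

largest component: y

t=0.000: state=(0.650, -0.020)
step 1 (dt=0.01): k1=(-0.020, -0.670), k2=(-0.023, -0.673), k3=(-0.023, -0.673), k4=(-0.027, -0.676); state += dt/6·(k1+2k2+2k3+k4)
t=0.010: state=(0.650, -0.027)
t=0.020: state=(0.649, -0.034)
t=0.030: state=(0.649, -0.040)
continuing one RK4 step at a time; state shown every 20 steps (Δt=0.2):
t=0.200: state=(0.632, -0.167)
t=0.400: state=(0.581, -0.344)
t=0.600: state=(0.491, -0.562)
t=0.800: state=(0.352, -0.845)
t=1.000: state=(0.147, -1.227)
t=1.200: state=(-0.147, -1.731)
t=1.400: state=(-0.548, -2.262)
t=1.600: state=(-1.026, -2.403)
t=1.800: state=(-1.453, -1.746)
t=2.000: state=(-1.704, -0.780)
t=2.200: state=(-1.788, -0.131)
t=2.400: state=(-1.778, 0.190)
t=2.600: state=(-1.723, 0.344)
t=2.800: state=(-1.645, 0.433)
t=3.000: state=(-1.551, 0.502)
t=3.200: state=(-1.444, 0.572)
t=3.400: state=(-1.322, 0.656)
t=3.600: state=(-1.180, 0.768)
t=3.800: state=(-1.011, 0.929)
t=4.000: state=(-0.803, 1.174)
t=4.200: state=(-0.532, 1.564)
t=4.400: state=(-0.161, 2.191)
t=4.580: state=(0.301, 2.959)
compare at T: x=0.301, y=2.959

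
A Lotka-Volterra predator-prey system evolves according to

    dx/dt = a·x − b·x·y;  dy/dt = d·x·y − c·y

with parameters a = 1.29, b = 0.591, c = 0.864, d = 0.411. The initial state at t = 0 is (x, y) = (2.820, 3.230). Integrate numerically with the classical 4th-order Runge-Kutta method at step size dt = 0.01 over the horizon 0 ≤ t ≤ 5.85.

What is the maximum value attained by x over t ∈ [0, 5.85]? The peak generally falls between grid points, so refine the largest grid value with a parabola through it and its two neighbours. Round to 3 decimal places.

max x = 3.622

t=0.000: state=(2.820, 3.230)
step 1 (dt=0.01): k1=(-1.745, 0.953), k2=(-1.748, 0.943), k3=(-1.748, 0.943), k4=(-1.750, 0.932); state += dt/6·(k1+2k2+2k3+k4)
t=0.010: state=(2.803, 3.239)
t=0.020: state=(2.785, 3.249)
t=0.030: state=(2.767, 3.258)
continuing one RK4 step at a time; state shown every 20 steps (Δt=0.2):
t=0.200: state=(2.468, 3.377)
t=0.400: state=(2.134, 3.432)
t=0.600: state=(1.843, 3.399)
t=0.800: state=(1.605, 3.294)
t=1.000: state=(1.420, 3.137)
t=1.200: state=(1.283, 2.948)
t=1.400: state=(1.186, 2.745)
t=1.600: state=(1.123, 2.538)
t=1.800: state=(1.090, 2.339)
t=2.000: state=(1.082, 2.151)
t=2.200: state=(1.098, 1.979)
t=2.400: state=(1.135, 1.824)
t=2.600: state=(1.194, 1.689)
t=2.800: state=(1.274, 1.572)
t=3.000: state=(1.378, 1.475)
t=3.200: state=(1.505, 1.397)
t=3.400: state=(1.658, 1.338)
t=3.600: state=(1.837, 1.299)
t=3.800: state=(2.042, 1.282)
t=4.000: state=(2.271, 1.287)
t=4.200: state=(2.520, 1.319)
t=4.400: state=(2.782, 1.379)
t=4.600: state=(3.043, 1.474)
t=4.800: state=(3.284, 1.609)
t=5.000: state=(3.479, 1.788)
t=5.200: state=(3.598, 2.014)
t=5.400: state=(3.615, 2.281)
t=5.600: state=(3.512, 2.574)
t=5.800: state=(3.295, 2.867)
t=5.850: state=(3.226, 2.936)
largest grid value and its neighbours: x(5.320)=3.62190, x(5.330)=3.62204, x(5.340)=3.62188
parabola through these three points peaks at t≈5.330 with x≈3.62204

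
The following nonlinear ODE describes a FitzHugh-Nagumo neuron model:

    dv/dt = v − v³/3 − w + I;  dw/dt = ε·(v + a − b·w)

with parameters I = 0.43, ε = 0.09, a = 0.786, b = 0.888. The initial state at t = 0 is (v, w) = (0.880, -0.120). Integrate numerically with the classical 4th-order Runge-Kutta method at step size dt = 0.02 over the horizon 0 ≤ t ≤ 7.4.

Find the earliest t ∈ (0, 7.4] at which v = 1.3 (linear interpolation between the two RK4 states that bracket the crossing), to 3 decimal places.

t = 0.362

t=0.000: state=(0.880, -0.120)
step 1 (dt=0.02): k1=(1.203, 0.160), k2=(1.204, 0.160), k3=(1.204, 0.160), k4=(1.205, 0.161); state += dt/6·(k1+2k2+2k3+k4)
t=0.020: state=(0.904, -0.117)
t=0.040: state=(0.928, -0.114)
t=0.060: state=(0.952, -0.110)
t=0.360: state=(1.298, -0.057)
next step: t=0.380: state=(1.319, -0.053) — v has crossed 1.3
linear interpolation between t=0.360 (1.29791) and t=0.380 (1.31884) → t≈0.362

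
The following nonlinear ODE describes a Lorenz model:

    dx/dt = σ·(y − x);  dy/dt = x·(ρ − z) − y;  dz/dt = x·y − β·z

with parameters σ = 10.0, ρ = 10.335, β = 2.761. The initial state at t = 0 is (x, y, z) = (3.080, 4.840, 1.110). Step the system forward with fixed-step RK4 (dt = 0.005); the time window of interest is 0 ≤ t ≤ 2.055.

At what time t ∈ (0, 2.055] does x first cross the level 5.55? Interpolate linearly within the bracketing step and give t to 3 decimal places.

t = 0.115

t=0.000: state=(3.080, 4.840, 1.110)
step 1 (dt=0.005): k1=(17.600, 23.573, 11.842), k2=(17.749, 23.827, 12.158), k3=(17.752, 23.828, 12.159), k4=(17.904, 24.080, 12.482); state += dt/6·(k1+2k2+2k3+k4)
t=0.005: state=(3.169, 4.959, 1.171)
t=0.010: state=(3.259, 5.081, 1.235)
t=0.015: state=(3.351, 5.205, 1.302)
continuing one RK4 step at a time; state shown every 20 steps (Δt=0.1):
t=0.100: state=(5.174, 7.597, 3.126)
t=0.115: state=(5.543, 8.040, 3.615)
next step: t=0.120: state=(5.669, 8.185, 3.792) — x has crossed 5.55
linear interpolation between t=0.115 (5.54334) and t=0.120 (5.66866) → t≈0.115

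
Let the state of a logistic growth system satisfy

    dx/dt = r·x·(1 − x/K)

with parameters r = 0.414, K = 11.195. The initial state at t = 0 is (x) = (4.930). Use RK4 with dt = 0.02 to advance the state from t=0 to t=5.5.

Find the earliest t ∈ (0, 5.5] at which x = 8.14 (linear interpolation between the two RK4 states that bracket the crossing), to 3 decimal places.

t=0.000: state=(4.930)
step 1 (dt=0.02): k1=(1.142), k2=(1.143), k3=(1.143), k4=(1.143); state += dt/6·(k1+2k2+2k3+k4)
t=0.020: state=(4.953)
t=0.040: state=(4.976)
t=0.060: state=(4.999)
continuing one RK4 step at a time; state shown every 10 steps (Δt=0.2):
t=0.200: state=(5.159)
t=0.400: state=(5.390)
t=0.600: state=(5.622)
t=0.800: state=(5.854)
t=1.000: state=(6.084)
t=1.200: state=(6.313)
t=1.400: state=(6.540)
t=1.600: state=(6.763)
t=1.800: state=(6.983)
t=2.000: state=(7.198)
t=2.200: state=(7.408)
t=2.400: state=(7.613)
t=2.600: state=(7.812)
t=2.800: state=(8.004)
t=2.940: state=(8.134)
next step: t=2.960: state=(8.153) — x has crossed 8.14
linear interpolation between t=2.940 (8.13447) and t=2.960 (8.15284) → t≈2.946

t = 2.946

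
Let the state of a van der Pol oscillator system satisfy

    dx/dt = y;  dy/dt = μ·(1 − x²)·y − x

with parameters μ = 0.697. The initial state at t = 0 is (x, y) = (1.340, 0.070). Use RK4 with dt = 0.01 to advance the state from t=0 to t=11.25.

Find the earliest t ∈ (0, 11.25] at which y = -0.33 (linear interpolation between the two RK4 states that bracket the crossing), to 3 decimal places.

t = 0.318

t=0.000: state=(1.340, 0.070)
step 1 (dt=0.01): k1=(0.070, -1.379), k2=(0.063, -1.375), k3=(0.063, -1.375), k4=(0.056, -1.372); state += dt/6·(k1+2k2+2k3+k4)
t=0.010: state=(1.341, 0.056)
t=0.020: state=(1.341, 0.043)
t=0.030: state=(1.341, 0.029)
t=0.310: state=(1.299, -0.321)
next step: t=0.320: state=(1.296, -0.333) — y has crossed -0.33
linear interpolation between t=0.310 (-0.32111) and t=0.320 (-0.33252) → t≈0.318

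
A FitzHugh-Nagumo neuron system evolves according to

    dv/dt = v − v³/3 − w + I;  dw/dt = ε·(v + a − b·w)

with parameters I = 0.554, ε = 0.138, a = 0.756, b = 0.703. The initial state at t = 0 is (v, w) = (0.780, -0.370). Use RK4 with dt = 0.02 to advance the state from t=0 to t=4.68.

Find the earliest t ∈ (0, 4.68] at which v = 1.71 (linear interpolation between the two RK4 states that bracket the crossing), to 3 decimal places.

t = 0.720

t=0.000: state=(0.780, -0.370)
step 1 (dt=0.02): k1=(1.546, 0.248), k2=(1.549, 0.250), k3=(1.549, 0.250), k4=(1.552, 0.252); state += dt/6·(k1+2k2+2k3+k4)
t=0.020: state=(0.811, -0.365)
t=0.040: state=(0.842, -0.360)
t=0.060: state=(0.873, -0.355)
continuing one RK4 step at a time; state shown every 10 steps (Δt=0.2):
t=0.200: state=(1.091, -0.317)
t=0.400: state=(1.378, -0.256)
t=0.600: state=(1.608, -0.189)
t=0.700: state=(1.695, -0.155)
next step: t=0.720: state=(1.710, -0.147) — v has crossed 1.71
linear interpolation between t=0.700 (1.69489) and t=0.720 (1.71014) → t≈0.720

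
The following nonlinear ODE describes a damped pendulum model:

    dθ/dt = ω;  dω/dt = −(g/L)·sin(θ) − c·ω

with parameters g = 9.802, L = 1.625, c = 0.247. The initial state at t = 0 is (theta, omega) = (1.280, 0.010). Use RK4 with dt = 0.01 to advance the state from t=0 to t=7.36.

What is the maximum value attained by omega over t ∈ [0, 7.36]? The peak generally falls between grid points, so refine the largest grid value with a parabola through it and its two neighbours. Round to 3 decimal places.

max omega = 2.297

t=0.000: state=(1.280, 0.010)
step 1 (dt=0.01): k1=(0.010, -5.781), k2=(-0.019, -5.774), k3=(-0.019, -5.774), k4=(-0.048, -5.767); state += dt/6·(k1+2k2+2k3+k4)
t=0.010: state=(1.280, -0.048)
t=0.020: state=(1.279, -0.105)
t=0.030: state=(1.278, -0.163)
continuing one RK4 step at a time; state shown every 25 steps (Δt=0.25):
t=0.250: state=(1.107, -1.363)
t=0.500: state=(0.626, -2.403)
t=0.750: state=(-0.030, -2.683)
t=1.000: state=(-0.636, -2.029)
t=1.250: state=(-0.998, -0.820)
t=1.500: state=(-1.038, 0.494)
t=1.750: state=(-0.766, 1.628)
t=2.000: state=(-0.266, 2.258)
t=2.250: state=(0.295, 2.092)
t=2.500: state=(0.722, 1.235)
t=2.750: state=(0.889, 0.083)
t=3.000: state=(0.767, -1.021)
t=3.250: state=(0.407, -1.782)
t=3.500: state=(-0.071, -1.918)
t=3.750: state=(-0.495, -1.379)
t=4.000: state=(-0.726, -0.435)
t=4.250: state=(-0.707, 0.575)
t=4.500: state=(-0.458, 1.361)
t=4.750: state=(-0.067, 1.663)
t=5.000: state=(0.323, 1.366)
t=5.250: state=(0.578, 0.627)
t=5.500: state=(0.624, -0.260)
t=5.750: state=(0.459, -1.017)
t=6.000: state=(0.147, -1.399)
t=6.250: state=(-0.197, -1.273)
t=6.500: state=(-0.452, -0.713)
t=6.750: state=(-0.537, 0.045)
t=7.000: state=(-0.435, 0.743)
t=7.250: state=(-0.190, 1.157)
t=7.360: state=(-0.059, 1.207)
largest grid value and its neighbours: omega(2.070)=2.29660, omega(2.080)=2.29662, omega(2.090)=2.29525
parabola through these three points peaks at t≈2.075 with omega≈2.29678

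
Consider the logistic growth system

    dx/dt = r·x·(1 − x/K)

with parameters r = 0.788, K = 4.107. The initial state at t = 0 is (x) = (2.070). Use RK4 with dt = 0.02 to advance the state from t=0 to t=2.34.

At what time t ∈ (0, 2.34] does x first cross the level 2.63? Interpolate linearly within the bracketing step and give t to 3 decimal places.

t=0.000: state=(2.070)
step 1 (dt=0.02): k1=(0.809), k2=(0.809), k3=(0.809), k4=(0.809); state += dt/6·(k1+2k2+2k3+k4)
t=0.020: state=(2.086)
t=0.040: state=(2.102)
t=0.060: state=(2.119)
continuing one RK4 step at a time; state shown every 5 steps (Δt=0.1):
t=0.100: state=(2.151)
t=0.200: state=(2.231)
t=0.300: state=(2.311)
t=0.400: state=(2.391)
t=0.500: state=(2.469)
t=0.600: state=(2.546)
t=0.700: state=(2.621)
next step: t=0.720: state=(2.636) — x has crossed 2.63
linear interpolation between t=0.700 (2.62119) and t=0.720 (2.63610) → t≈0.712

t = 0.712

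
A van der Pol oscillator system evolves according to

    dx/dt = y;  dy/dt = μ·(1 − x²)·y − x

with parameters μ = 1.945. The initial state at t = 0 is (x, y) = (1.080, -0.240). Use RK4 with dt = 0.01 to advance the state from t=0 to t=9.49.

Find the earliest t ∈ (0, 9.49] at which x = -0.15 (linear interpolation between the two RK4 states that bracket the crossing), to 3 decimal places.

t=0.000: state=(1.080, -0.240)
step 1 (dt=0.01): k1=(-0.240, -1.002), k2=(-0.245, -1.001), k3=(-0.245, -1.001), k4=(-0.250, -0.999); state += dt/6·(k1+2k2+2k3+k4)
t=0.010: state=(1.078, -0.250)
t=0.020: state=(1.075, -0.260)
t=0.030: state=(1.072, -0.270)
continuing one RK4 step at a time; state shown every 50 steps (Δt=0.5):
t=0.500: state=(0.834, -0.767)
t=1.000: state=(0.223, -1.873)
t=1.160: state=(-0.129, -2.559)
next step: t=1.170: state=(-0.155, -2.606) — x has crossed -0.15
linear interpolation between t=1.160 (-0.12927) and t=1.170 (-0.15509) → t≈1.168

t = 1.168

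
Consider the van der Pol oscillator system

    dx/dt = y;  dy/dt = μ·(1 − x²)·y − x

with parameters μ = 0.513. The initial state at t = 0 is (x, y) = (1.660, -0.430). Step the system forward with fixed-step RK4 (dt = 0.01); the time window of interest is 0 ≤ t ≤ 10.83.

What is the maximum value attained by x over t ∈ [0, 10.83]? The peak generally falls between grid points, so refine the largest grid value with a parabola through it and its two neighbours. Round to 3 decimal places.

max x = 1.989

t=0.000: state=(1.660, -0.430)
step 1 (dt=0.01): k1=(-0.430, -1.273), k2=(-0.436, -1.266), k3=(-0.436, -1.266), k4=(-0.443, -1.260); state += dt/6·(k1+2k2+2k3+k4)
t=0.010: state=(1.656, -0.443)
t=0.020: state=(1.651, -0.455)
t=0.030: state=(1.647, -0.468)
continuing one RK4 step at a time; state shown every 50 steps (Δt=0.5):
t=0.500: state=(1.305, -0.962)
t=1.000: state=(0.702, -1.463)
t=1.500: state=(-0.167, -1.994)
t=2.000: state=(-1.190, -1.890)
t=2.500: state=(-1.848, -0.652)
t=3.000: state=(-1.893, 0.362)
t=3.500: state=(-1.566, 0.903)
t=4.000: state=(-1.003, 1.359)
t=4.500: state=(-0.187, 1.915)
t=5.000: state=(0.872, 2.179)
t=5.500: state=(1.755, 1.142)
t=6.000: state=(1.985, -0.115)
t=6.500: state=(1.749, -0.759)
t=7.000: state=(1.259, -1.198)
t=7.500: state=(0.537, -1.714)
t=8.000: state=(-0.459, -2.211)
t=8.500: state=(-1.499, -1.685)
t=9.000: state=(-1.983, -0.275)
t=9.500: state=(-1.883, 0.569)
t=10.000: state=(-1.477, 1.035)
t=10.500: state=(-0.847, 1.502)
t=10.830: state=(-0.290, 1.879)
largest grid value and its neighbours: x(5.930)=1.98872, x(5.940)=1.98882, x(5.950)=1.98871
parabola through these three points peaks at t≈5.940 with x≈1.98882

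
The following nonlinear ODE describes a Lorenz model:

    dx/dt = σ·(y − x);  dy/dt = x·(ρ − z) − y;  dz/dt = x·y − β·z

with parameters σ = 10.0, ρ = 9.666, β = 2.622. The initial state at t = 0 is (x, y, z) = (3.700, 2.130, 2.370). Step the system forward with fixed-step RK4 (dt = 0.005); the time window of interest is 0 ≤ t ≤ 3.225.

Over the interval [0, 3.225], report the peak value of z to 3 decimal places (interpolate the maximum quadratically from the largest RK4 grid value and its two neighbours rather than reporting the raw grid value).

t=0.000: state=(3.700, 2.130, 2.370)
step 1 (dt=0.005): k1=(-15.700, 24.865, 1.667), k2=(-14.686, 24.501, 1.800), k3=(-14.720, 24.520, 1.801), k4=(-13.738, 24.173, 1.931); state += dt/6·(k1+2k2+2k3+k4)
t=0.005: state=(3.626, 2.253, 2.379)
t=0.010: state=(3.562, 2.372, 2.389)
t=0.015: state=(3.507, 2.488, 2.401)
continuing one RK4 step at a time; state shown every 40 steps (Δt=0.2):
t=0.200: state=(4.713, 6.262, 4.070)
t=0.400: state=(7.489, 7.959, 10.194)
t=0.600: state=(5.463, 3.647, 12.155)
t=0.800: state=(2.886, 2.275, 8.802)
t=1.000: state=(2.668, 2.958, 6.249)
t=1.200: state=(3.841, 4.696, 5.638)
t=1.400: state=(5.722, 6.540, 7.781)
t=1.600: state=(6.103, 5.576, 10.641)
t=1.800: state=(4.473, 3.691, 9.961)
t=2.000: state=(3.603, 3.524, 7.998)
t=2.200: state=(4.005, 4.436, 7.043)
t=2.400: state=(5.055, 5.572, 7.798)
t=2.600: state=(5.591, 5.527, 9.438)
t=2.800: state=(4.931, 4.468, 9.680)
t=3.000: state=(4.224, 4.045, 8.642)
t=3.200: state=(4.257, 4.445, 7.857)
t=3.225: state=(4.308, 4.528, 7.823)
largest grid value and its neighbours: z(0.530)=12.57503, z(0.535)=12.57872, z(0.540)=12.57641
parabola through these three points peaks at t≈0.536 with z≈12.57876

max z = 12.579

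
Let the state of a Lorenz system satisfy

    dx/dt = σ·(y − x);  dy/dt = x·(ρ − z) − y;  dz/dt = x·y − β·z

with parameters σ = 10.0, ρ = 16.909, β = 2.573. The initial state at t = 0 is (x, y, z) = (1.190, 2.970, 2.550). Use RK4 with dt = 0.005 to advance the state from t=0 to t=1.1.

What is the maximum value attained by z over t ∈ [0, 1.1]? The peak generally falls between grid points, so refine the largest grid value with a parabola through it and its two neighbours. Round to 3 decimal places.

t=0.000: state=(1.190, 2.970, 2.550)
step 1 (dt=0.005): k1=(17.800, 14.117, -3.027), k2=(17.708, 14.730, -2.832), k3=(17.726, 14.725, -2.832), k4=(17.650, 15.334, -2.633); state += dt/6·(k1+2k2+2k3+k4)
t=0.005: state=(1.279, 3.044, 2.536)
t=0.010: state=(1.367, 3.123, 2.524)
t=0.015: state=(1.454, 3.209, 2.514)
continuing one RK4 step at a time; state shown every 10 steps (Δt=0.05):
t=0.050: state=(2.085, 3.975, 2.510)
t=0.100: state=(3.152, 5.592, 2.795)
t=0.150: state=(4.577, 7.882, 3.679)
t=0.200: state=(6.482, 10.792, 5.667)
t=0.250: state=(8.829, 13.773, 9.447)
t=0.300: state=(11.187, 15.329, 15.299)
t=0.350: state=(12.563, 13.536, 21.757)
t=0.400: state=(11.947, 8.554, 25.650)
t=0.450: state=(9.466, 3.401, 25.542)
t=0.500: state=(6.348, 0.318, 23.099)
t=0.550: state=(3.677, -0.869, 20.230)
t=0.600: state=(1.820, -1.106, 17.660)
t=0.650: state=(0.680, -1.039, 15.467)
t=0.700: state=(0.023, -0.956, 13.585)
t=0.750: state=(-0.358, -0.950, 11.954)
t=0.800: state=(-0.607, -1.041, 10.534)
t=0.850: state=(-0.816, -1.235, 9.300)
t=0.900: state=(-1.042, -1.544, 8.238)
t=0.950: state=(-1.331, -1.996, 7.342)
t=1.000: state=(-1.722, -2.636, 6.621)
t=1.050: state=(-2.262, -3.529, 6.109)
t=1.100: state=(-3.010, -4.756, 5.883)
largest grid value and its neighbours: z(0.415)=26.00196, z(0.420)=26.03808, z(0.425)=26.03642
parabola through these three points peaks at t≈0.422 with z≈26.04201

max z = 26.042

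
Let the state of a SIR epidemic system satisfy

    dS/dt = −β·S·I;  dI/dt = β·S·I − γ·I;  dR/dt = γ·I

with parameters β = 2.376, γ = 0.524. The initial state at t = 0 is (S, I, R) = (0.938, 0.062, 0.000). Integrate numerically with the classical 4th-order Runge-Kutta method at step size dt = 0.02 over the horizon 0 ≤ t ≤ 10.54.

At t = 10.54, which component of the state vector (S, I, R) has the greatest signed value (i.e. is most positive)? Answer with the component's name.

largest component: R

t=0.000: state=(0.938, 0.062, 0.000)
step 1 (dt=0.02): k1=(-0.138, 0.106, 0.032), k2=(-0.140, 0.107, 0.033), k3=(-0.140, 0.107, 0.033), k4=(-0.143, 0.109, 0.034); state += dt/6·(k1+2k2+2k3+k4)
t=0.020: state=(0.935, 0.064, 0.001)
t=0.040: state=(0.932, 0.066, 0.001)
t=0.060: state=(0.929, 0.069, 0.002)
continuing one RK4 step at a time; state shown every 25 steps (Δt=0.5):
t=0.500: state=(0.837, 0.138, 0.025)
t=1.000: state=(0.663, 0.260, 0.076)
t=1.500: state=(0.450, 0.388, 0.162)
t=2.000: state=(0.270, 0.455, 0.274)
t=2.500: state=(0.157, 0.449, 0.394)
t=3.000: state=(0.095, 0.400, 0.506)
t=3.500: state=(0.061, 0.337, 0.602)
t=4.000: state=(0.043, 0.275, 0.682)
t=4.500: state=(0.032, 0.221, 0.747)
t=5.000: state=(0.025, 0.176, 0.799)
t=5.500: state=(0.021, 0.139, 0.840)
t=6.000: state=(0.018, 0.110, 0.873)
t=6.500: state=(0.016, 0.086, 0.898)
t=7.000: state=(0.015, 0.067, 0.918)
t=7.500: state=(0.014, 0.053, 0.934)
t=8.000: state=(0.013, 0.041, 0.946)
t=8.500: state=(0.012, 0.032, 0.955)
t=9.000: state=(0.012, 0.025, 0.963)
t=9.500: state=(0.012, 0.020, 0.969)
t=10.000: state=(0.011, 0.015, 0.973)
t=10.500: state=(0.011, 0.012, 0.977)
t=10.540: state=(0.011, 0.012, 0.977)
compare at T: S=0.011, I=0.012, R=0.977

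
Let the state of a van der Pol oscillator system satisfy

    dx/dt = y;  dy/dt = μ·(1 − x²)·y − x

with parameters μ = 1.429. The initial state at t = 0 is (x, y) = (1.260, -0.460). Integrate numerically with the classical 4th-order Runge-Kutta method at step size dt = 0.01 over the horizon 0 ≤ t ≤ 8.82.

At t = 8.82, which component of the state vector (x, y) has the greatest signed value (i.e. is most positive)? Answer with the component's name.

t=0.000: state=(1.260, -0.460)
step 1 (dt=0.01): k1=(-0.460, -0.874), k2=(-0.464, -0.872), k3=(-0.464, -0.872), k4=(-0.469, -0.870); state += dt/6·(k1+2k2+2k3+k4)
t=0.010: state=(1.255, -0.469)
t=0.020: state=(1.251, -0.477)
t=0.030: state=(1.246, -0.486)
continuing one RK4 step at a time; state shown every 50 steps (Δt=0.5):
t=0.500: state=(0.920, -0.918)
t=1.000: state=(0.274, -1.798)
t=1.500: state=(-0.981, -2.982)
t=2.000: state=(-1.933, -0.565)
t=2.500: state=(-1.916, 0.348)
t=3.000: state=(-1.691, 0.528)
t=3.500: state=(-1.387, 0.703)
t=4.000: state=(-0.960, 1.057)
t=4.500: state=(-0.236, 1.995)
t=5.000: state=(1.126, 3.058)
t=5.500: state=(1.991, 0.374)
t=6.000: state=(1.930, -0.373)
t=6.500: state=(1.701, -0.530)
t=7.000: state=(1.397, -0.698)
t=7.500: state=(0.974, -1.043)
t=8.000: state=(0.263, -1.956)
t=8.500: state=(-1.084, -3.087)
t=8.820: state=(-1.834, -1.345)
compare at T: x=-1.834, y=-1.345

largest component: y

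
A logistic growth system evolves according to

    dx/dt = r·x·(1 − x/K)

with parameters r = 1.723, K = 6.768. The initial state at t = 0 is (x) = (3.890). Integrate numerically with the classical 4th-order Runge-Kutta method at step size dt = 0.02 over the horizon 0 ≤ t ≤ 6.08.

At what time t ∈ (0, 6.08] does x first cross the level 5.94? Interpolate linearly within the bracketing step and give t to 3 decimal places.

t=0.000: state=(3.890)
step 1 (dt=0.02): k1=(2.850), k2=(2.843), k3=(2.843), k4=(2.835); state += dt/6·(k1+2k2+2k3+k4)
t=0.020: state=(3.947)
t=0.040: state=(4.003)
t=0.060: state=(4.060)
continuing one RK4 step at a time; state shown every 10 steps (Δt=0.2):
t=0.200: state=(4.440)
t=0.400: state=(4.935)
t=0.600: state=(5.358)
t=0.800: state=(5.705)
t=0.960: state=(5.929)
next step: t=0.980: state=(5.954) — x has crossed 5.94
linear interpolation between t=0.960 (5.92900) and t=0.980 (5.95400) → t≈0.969

t = 0.969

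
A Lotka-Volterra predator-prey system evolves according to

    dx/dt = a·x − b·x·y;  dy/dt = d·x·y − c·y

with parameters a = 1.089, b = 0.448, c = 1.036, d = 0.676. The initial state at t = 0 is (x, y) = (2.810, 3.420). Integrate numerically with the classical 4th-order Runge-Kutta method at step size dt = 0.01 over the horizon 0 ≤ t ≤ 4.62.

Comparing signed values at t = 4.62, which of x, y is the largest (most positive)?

t=0.000: state=(2.810, 3.420)
step 1 (dt=0.01): k1=(-1.245, 2.953), k2=(-1.261, 2.952), k3=(-1.261, 2.951), k4=(-1.277, 2.949); state += dt/6·(k1+2k2+2k3+k4)
t=0.010: state=(2.797, 3.450)
t=0.020: state=(2.784, 3.479)
t=0.030: state=(2.771, 3.508)
continuing one RK4 step at a time; state shown every 20 steps (Δt=0.2):
t=0.200: state=(2.506, 3.987)
t=0.400: state=(2.134, 4.436)
t=0.600: state=(1.760, 4.690)
t=0.800: state=(1.433, 4.727)
t=1.000: state=(1.173, 4.579)
t=1.200: state=(0.979, 4.302)
t=1.400: state=(0.840, 3.952)
t=1.600: state=(0.746, 3.575)
t=1.800: state=(0.685, 3.200)
t=2.000: state=(0.649, 2.845)
t=2.200: state=(0.635, 2.522)
t=2.400: state=(0.638, 2.234)
t=2.600: state=(0.657, 1.982)
t=2.800: state=(0.691, 1.764)
t=3.000: state=(0.740, 1.579)
t=3.200: state=(0.804, 1.425)
t=3.400: state=(0.885, 1.298)
t=3.600: state=(0.984, 1.197)
t=3.800: state=(1.103, 1.120)
t=4.000: state=(1.244, 1.067)
t=4.200: state=(1.408, 1.037)
t=4.400: state=(1.596, 1.033)
t=4.600: state=(1.807, 1.056)
t=4.620: state=(1.829, 1.060)
compare at T: x=1.829, y=1.060

largest component: x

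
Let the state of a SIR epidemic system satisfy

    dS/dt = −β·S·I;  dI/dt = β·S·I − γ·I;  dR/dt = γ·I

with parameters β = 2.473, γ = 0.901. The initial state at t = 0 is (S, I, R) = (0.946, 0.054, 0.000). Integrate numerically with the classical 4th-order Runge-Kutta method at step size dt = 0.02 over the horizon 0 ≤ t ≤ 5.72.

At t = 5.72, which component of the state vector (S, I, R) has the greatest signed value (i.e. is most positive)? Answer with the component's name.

largest component: R

t=0.000: state=(0.946, 0.054, 0.000)
step 1 (dt=0.02): k1=(-0.126, 0.078, 0.049), k2=(-0.128, 0.079, 0.049), k3=(-0.128, 0.079, 0.049), k4=(-0.130, 0.080, 0.050); state += dt/6·(k1+2k2+2k3+k4)
t=0.020: state=(0.943, 0.056, 0.001)
t=0.040: state=(0.941, 0.057, 0.002)
t=0.060: state=(0.938, 0.059, 0.003)
continuing one RK4 step at a time; state shown every 10 steps (Δt=0.2):
t=0.200: state=(0.917, 0.072, 0.011)
t=0.400: state=(0.881, 0.093, 0.026)
t=0.600: state=(0.836, 0.119, 0.045)
t=0.800: state=(0.782, 0.148, 0.069)
t=1.000: state=(0.722, 0.180, 0.099)
t=1.200: state=(0.655, 0.211, 0.134)
t=1.400: state=(0.586, 0.240, 0.175)
t=1.600: state=(0.517, 0.263, 0.220)
t=1.800: state=(0.452, 0.279, 0.269)
t=2.000: state=(0.393, 0.287, 0.320)
t=2.200: state=(0.341, 0.287, 0.372)
t=2.400: state=(0.296, 0.281, 0.423)
t=2.600: state=(0.259, 0.269, 0.473)
t=2.800: state=(0.227, 0.253, 0.520)
t=3.000: state=(0.201, 0.235, 0.564)
t=3.200: state=(0.180, 0.216, 0.604)
t=3.400: state=(0.163, 0.196, 0.641)
t=3.600: state=(0.148, 0.177, 0.675)
t=3.800: state=(0.137, 0.158, 0.705)
t=4.000: state=(0.127, 0.141, 0.732)
t=4.200: state=(0.119, 0.125, 0.756)
t=4.400: state=(0.112, 0.111, 0.777)
t=4.600: state=(0.106, 0.098, 0.796)
t=4.800: state=(0.102, 0.086, 0.813)
t=5.000: state=(0.098, 0.075, 0.827)
t=5.200: state=(0.094, 0.066, 0.840)
t=5.400: state=(0.092, 0.058, 0.851)
t=5.600: state=(0.089, 0.050, 0.861)
t=5.720: state=(0.088, 0.046, 0.866)
compare at T: S=0.088, I=0.046, R=0.866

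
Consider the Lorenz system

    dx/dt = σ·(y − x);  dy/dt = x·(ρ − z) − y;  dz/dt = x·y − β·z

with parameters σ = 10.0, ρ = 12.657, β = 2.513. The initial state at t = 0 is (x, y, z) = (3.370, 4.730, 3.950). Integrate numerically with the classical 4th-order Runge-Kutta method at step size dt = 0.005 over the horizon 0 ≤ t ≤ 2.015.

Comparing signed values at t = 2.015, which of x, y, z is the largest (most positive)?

t=0.000: state=(3.370, 4.730, 3.950)
step 1 (dt=0.005): k1=(13.600, 24.613, 6.014), k2=(13.875, 24.796, 6.346), k3=(13.873, 24.799, 6.349), k4=(14.146, 24.983, 6.689); state += dt/6·(k1+2k2+2k3+k4)
t=0.005: state=(3.439, 4.854, 3.982)
t=0.010: state=(3.511, 4.980, 4.017)
t=0.015: state=(3.586, 5.108, 4.056)
continuing one RK4 step at a time; state shown every 20 steps (Δt=0.1):
t=0.100: state=(5.230, 7.532, 5.424)
t=0.200: state=(7.706, 10.085, 9.442)
t=0.300: state=(9.173, 9.313, 15.056)
t=0.400: state=(7.777, 5.154, 17.303)
t=0.500: state=(4.924, 2.277, 15.430)
t=0.600: state=(2.905, 1.535, 12.601)
t=0.700: state=(2.069, 1.682, 10.132)
t=0.800: state=(1.995, 2.190, 8.217)
t=0.900: state=(2.414, 3.054, 6.896)
t=1.000: state=(3.289, 4.413, 6.301)
t=1.100: state=(4.678, 6.324, 6.805)
t=1.200: state=(6.472, 8.292, 8.979)
t=1.300: state=(7.924, 8.761, 12.640)
t=1.400: state=(7.801, 6.710, 15.410)
t=1.500: state=(6.112, 4.120, 15.291)
t=1.600: state=(4.309, 2.842, 13.422)
t=1.700: state=(3.278, 2.668, 11.320)
t=1.800: state=(3.019, 3.076, 9.580)
t=1.900: state=(3.337, 3.898, 8.418)
t=2.000: state=(4.121, 5.117, 8.031)
t=2.015: state=(4.275, 5.330, 8.056)
compare at T: x=4.275, y=5.330, z=8.056

largest component: z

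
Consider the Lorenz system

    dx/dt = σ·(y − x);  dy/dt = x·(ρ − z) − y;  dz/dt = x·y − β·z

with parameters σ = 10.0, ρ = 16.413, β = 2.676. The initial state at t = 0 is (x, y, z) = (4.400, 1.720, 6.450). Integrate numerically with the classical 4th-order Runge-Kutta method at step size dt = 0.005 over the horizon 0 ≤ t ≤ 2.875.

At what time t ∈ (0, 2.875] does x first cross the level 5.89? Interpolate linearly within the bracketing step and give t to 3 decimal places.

t=0.000: state=(4.400, 1.720, 6.450)
step 1 (dt=0.005): k1=(-26.800, 42.117, -9.692), k2=(-25.077, 41.449, -9.286), k3=(-25.137, 41.490, -9.288), k4=(-23.469, 40.856, -8.897); state += dt/6·(k1+2k2+2k3+k4)
t=0.005: state=(4.274, 1.927, 6.404)
t=0.010: state=(4.165, 2.129, 6.361)
t=0.015: state=(4.070, 2.325, 6.322)
continuing one RK4 step at a time; state shown every 20 steps (Δt=0.1):
t=0.100: state=(4.068, 5.358, 6.185)
t=0.185: state=(5.887, 8.758, 7.601)
next step: t=0.190: state=(6.032, 8.973, 7.762) — x has crossed 5.89
linear interpolation between t=0.185 (5.88684) and t=0.190 (6.03216) → t≈0.185

t = 0.185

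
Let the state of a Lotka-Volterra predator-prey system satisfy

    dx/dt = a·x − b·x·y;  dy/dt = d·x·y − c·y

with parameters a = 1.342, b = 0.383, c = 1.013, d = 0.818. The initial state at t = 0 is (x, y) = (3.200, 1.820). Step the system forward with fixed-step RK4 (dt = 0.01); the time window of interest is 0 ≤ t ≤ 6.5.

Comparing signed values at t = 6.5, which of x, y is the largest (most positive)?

t=0.000: state=(3.200, 1.820)
step 1 (dt=0.01): k1=(2.064, 2.920), k2=(2.053, 2.959), k3=(2.052, 2.960), k4=(2.041, 2.999); state += dt/6·(k1+2k2+2k3+k4)
t=0.010: state=(3.221, 1.850)
t=0.020: state=(3.241, 1.880)
t=0.030: state=(3.261, 1.911)
continuing one RK4 step at a time; state shown every 25 steps (Δt=0.25):
t=0.250: state=(3.598, 2.845)
t=0.500: state=(3.542, 4.631)
t=0.750: state=(2.845, 6.976)
t=1.000: state=(1.856, 8.753)
t=1.250: state=(1.090, 9.128)
t=1.500: state=(0.654, 8.430)
t=1.750: state=(0.430, 7.292)
t=2.000: state=(0.317, 6.102)
t=2.250: state=(0.261, 5.022)
t=2.500: state=(0.236, 4.100)
t=2.750: state=(0.231, 3.337)
t=3.000: state=(0.242, 2.719)
t=3.250: state=(0.268, 2.223)
t=3.500: state=(0.309, 1.830)
t=3.750: state=(0.368, 1.522)
t=4.000: state=(0.450, 1.284)
t=4.250: state=(0.562, 1.105)
t=4.500: state=(0.712, 0.976)
t=4.750: state=(0.911, 0.894)
t=5.000: state=(1.172, 0.857)
t=5.250: state=(1.509, 0.874)
t=5.500: state=(1.935, 0.964)
t=5.750: state=(2.446, 1.169)
t=6.000: state=(3.005, 1.585)
t=6.250: state=(3.489, 2.397)
t=6.500: state=(3.635, 3.888)
compare at T: x=3.635, y=3.888

largest component: y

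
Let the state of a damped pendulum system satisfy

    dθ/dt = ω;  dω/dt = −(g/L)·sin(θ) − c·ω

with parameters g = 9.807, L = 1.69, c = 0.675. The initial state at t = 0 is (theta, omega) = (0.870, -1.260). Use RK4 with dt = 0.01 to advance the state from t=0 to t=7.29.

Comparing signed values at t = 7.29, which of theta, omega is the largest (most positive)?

t=0.000: state=(0.870, -1.260)
step 1 (dt=0.01): k1=(-1.260, -3.585), k2=(-1.278, -3.549), k3=(-1.278, -3.549), k4=(-1.295, -3.513); state += dt/6·(k1+2k2+2k3+k4)
t=0.010: state=(0.857, -1.295)
t=0.020: state=(0.844, -1.330)
t=0.030: state=(0.831, -1.364)
continuing one RK4 step at a time; state shown every 25 steps (Δt=0.25):
t=0.250: state=(0.464, -1.892)
t=0.500: state=(-0.022, -1.879)
t=0.750: state=(-0.425, -1.270)
t=1.000: state=(-0.633, -0.376)
t=1.250: state=(-0.616, 0.482)
t=1.500: state=(-0.414, 1.075)
t=1.750: state=(-0.114, 1.254)
t=2.000: state=(0.177, 1.005)
t=2.250: state=(0.365, 0.474)
t=2.500: state=(0.409, -0.119)
t=2.750: state=(0.316, -0.585)
t=3.000: state=(0.138, -0.796)
t=3.250: state=(-0.057, -0.721)
t=3.500: state=(-0.204, -0.424)
t=3.750: state=(-0.262, -0.038)
t=4.000: state=(-0.227, 0.299)
t=4.250: state=(-0.125, 0.490)
t=4.500: state=(0.002, 0.493)
t=4.750: state=(0.108, 0.337)
t=5.000: state=(0.163, 0.096)
t=5.250: state=(0.157, -0.138)
t=5.500: state=(0.101, -0.292)
t=5.750: state=(0.021, -0.327)
t=6.000: state=(-0.053, -0.252)
t=6.250: state=(-0.099, -0.106)
t=6.500: state=(-0.105, 0.051)
t=6.750: state=(-0.077, 0.167)
t=7.000: state=(-0.028, 0.211)
t=7.250: state=(0.022, 0.180)
t=7.290: state=(0.029, 0.170)
compare at T: theta=0.029, omega=0.170

largest component: omega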